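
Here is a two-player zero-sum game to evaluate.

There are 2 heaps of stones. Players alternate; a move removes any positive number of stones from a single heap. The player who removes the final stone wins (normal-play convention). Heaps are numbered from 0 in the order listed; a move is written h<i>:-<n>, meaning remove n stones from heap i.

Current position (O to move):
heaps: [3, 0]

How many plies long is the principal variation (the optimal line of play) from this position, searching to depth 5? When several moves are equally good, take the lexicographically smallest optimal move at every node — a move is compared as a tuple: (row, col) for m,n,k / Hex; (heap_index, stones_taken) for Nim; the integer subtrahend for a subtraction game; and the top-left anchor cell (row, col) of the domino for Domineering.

PV length from [(3,0)]: 1 ply

[(3,0)] O move#1: h0:-1:-1/(2,0), h0:-2:-1/(1,0), h0:-3:+1/(0,0)*
[(0,0)] end (terminal -1, X#2); searched (3,0) to 5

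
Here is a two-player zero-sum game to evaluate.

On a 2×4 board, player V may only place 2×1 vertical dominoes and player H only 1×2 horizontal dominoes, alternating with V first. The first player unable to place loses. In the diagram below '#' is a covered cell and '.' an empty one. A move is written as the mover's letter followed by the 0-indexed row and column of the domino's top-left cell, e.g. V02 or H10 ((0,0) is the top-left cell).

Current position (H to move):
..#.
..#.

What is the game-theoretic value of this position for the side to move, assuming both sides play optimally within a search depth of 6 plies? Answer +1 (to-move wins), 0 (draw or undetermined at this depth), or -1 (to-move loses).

value(..#./..#., H) = +1

ply 1, H at ..#./..#. | H00=+1→###./..#.*; H10=+1→..#./###.
ply 2, V at ###./..#. | V03=-1→####/..##*
ply 3, H at ####/..## | H10=+1→####/####*
ply 4: ####/#### is terminal -1 (V); from ..#./..#. depth 6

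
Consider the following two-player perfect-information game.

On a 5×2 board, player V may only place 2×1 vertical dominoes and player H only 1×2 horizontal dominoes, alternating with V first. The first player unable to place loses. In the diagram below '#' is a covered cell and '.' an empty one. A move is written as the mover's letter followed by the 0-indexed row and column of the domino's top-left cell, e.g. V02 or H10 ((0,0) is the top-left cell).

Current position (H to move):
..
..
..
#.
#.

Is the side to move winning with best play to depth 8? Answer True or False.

H winning at [../../../#./#.]: True

p1 H@[../../../#./#.]: H00[##/../../#./#.]-1 H10[../##/../#./#.]+1* H20[../../##/#./#.]-1
p2 V@[../##/../#./#.]: V21[../##/.#/##/#.]-1* V31[../##/../##/##]-1
p3 H@[../##/.#/##/#.]: H00[##/##/.#/##/#.]+1*
p4 V@[##/##/.#/##/#.] terminal -1; root [../../../#./#.] d8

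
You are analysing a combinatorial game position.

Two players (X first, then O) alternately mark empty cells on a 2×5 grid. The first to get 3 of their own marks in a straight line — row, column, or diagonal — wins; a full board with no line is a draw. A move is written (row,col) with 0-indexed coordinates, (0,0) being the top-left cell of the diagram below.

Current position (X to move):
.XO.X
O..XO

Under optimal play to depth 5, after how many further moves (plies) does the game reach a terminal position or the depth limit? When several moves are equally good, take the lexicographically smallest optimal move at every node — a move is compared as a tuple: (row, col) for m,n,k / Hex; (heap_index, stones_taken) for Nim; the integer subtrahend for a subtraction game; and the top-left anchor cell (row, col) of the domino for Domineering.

PV length from [.XO.X/O..XO]: 4 plies

ply 1, X at .XO.X/O..XO | (0,0)=+0→XXO.X/O..XO*; (0,3)=+0→.XOXX/O..XO; (1,1)=+0→.XO.X/OX.XO; (1,2)=+0→.XO.X/O.XXO
ply 2, O at XXO.X/O..XO | (0,3)=+0→XXOOX/O..XO*; (1,1)=+0→XXO.X/OO.XO; (1,2)=+0→XXO.X/O.OXO
ply 3, X at XXOOX/O..XO | (1,1)=+0→XXOOX/OX.XO*; (1,2)=+0→XXOOX/O.XXO
ply 4, O at XXOOX/OX.XO | (1,2)=+0→XXOOX/OXOXO*
ply 5: XXOOX/OXOXO is terminal +0 (X); from .XO.X/O..XO depth 5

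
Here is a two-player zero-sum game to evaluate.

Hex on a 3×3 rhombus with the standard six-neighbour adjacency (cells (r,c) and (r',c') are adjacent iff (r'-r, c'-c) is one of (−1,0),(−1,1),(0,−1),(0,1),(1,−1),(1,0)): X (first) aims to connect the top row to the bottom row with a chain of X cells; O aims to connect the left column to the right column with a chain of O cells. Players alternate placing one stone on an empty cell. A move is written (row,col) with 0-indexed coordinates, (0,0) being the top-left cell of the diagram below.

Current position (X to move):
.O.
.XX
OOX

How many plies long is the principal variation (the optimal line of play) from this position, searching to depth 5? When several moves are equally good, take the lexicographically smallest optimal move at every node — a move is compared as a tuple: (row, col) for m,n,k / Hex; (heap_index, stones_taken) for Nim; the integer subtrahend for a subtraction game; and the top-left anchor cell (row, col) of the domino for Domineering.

PV length from [.O./.XX/OOX]: 3 plies

p1 X@[.O./.XX/OOX]: (0,0)[XO./.XX/OOX]+1* (0,2)[.OX/.XX/OOX]+1 (1,0)[.O./XXX/OOX]+1
p2 O@[XO./.XX/OOX]: (0,2)[XOO/.XX/OOX]-1* (1,0)[XO./OXX/OOX]-1
p3 X@[XOO/.XX/OOX]: (1,0)[XOO/XXX/OOX]+1*
p4 O@[XOO/XXX/OOX] terminal -1; root [.O./.XX/OOX] d5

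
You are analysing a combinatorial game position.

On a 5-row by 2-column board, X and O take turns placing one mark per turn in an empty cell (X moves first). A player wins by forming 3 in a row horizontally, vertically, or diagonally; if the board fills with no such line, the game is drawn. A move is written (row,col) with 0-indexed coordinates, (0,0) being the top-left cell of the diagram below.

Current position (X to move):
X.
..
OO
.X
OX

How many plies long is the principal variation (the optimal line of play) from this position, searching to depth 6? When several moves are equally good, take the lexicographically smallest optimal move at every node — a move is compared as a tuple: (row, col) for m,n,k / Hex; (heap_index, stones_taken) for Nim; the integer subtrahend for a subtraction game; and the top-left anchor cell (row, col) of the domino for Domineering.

ply 1, X at X./../OO/.X/OX | (0,1)=-1→XX/../OO/.X/OX; (1,0)=-1→X./X./OO/.X/OX; (1,1)=-1→X./.X/OO/.X/OX; (3,0)=+0→X./../OO/XX/OX*
ply 2, O at X./../OO/XX/OX | (0,1)=+0→XO/../OO/XX/OX*; (1,0)=+0→X./O./OO/XX/OX; (1,1)=+0→X./.O/OO/XX/OX
ply 3, X at XO/../OO/XX/OX | (1,0)=-1→XO/X./OO/XX/OX; (1,1)=+0→XO/.X/OO/XX/OX*
ply 4, O at XO/.X/OO/XX/OX | (1,0)=+0→XO/OX/OO/XX/OX*
ply 5: XO/OX/OO/XX/OX is terminal +0 (X); from X./../OO/.X/OX depth 6

PV length from [X./../OO/.X/OX]: 4 plies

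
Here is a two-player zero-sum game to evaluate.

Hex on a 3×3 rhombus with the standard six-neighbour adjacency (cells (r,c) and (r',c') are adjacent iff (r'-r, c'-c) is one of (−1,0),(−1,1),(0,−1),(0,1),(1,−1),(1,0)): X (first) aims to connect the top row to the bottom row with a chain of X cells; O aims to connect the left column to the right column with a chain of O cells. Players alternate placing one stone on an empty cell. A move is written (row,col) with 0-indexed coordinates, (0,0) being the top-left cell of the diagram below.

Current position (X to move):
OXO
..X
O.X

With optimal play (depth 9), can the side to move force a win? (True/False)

X winning at [OXO/..X/O.X]: True

p1 X@[OXO/..X/O.X]: (1,0)[OXO/X.X/O.X]-1 (1,1)[OXO/.XX/O.X]+1* (2,1)[OXO/..X/OXX]-1
p2 O@[OXO/.XX/O.X] terminal -1; root [OXO/..X/O.X] d9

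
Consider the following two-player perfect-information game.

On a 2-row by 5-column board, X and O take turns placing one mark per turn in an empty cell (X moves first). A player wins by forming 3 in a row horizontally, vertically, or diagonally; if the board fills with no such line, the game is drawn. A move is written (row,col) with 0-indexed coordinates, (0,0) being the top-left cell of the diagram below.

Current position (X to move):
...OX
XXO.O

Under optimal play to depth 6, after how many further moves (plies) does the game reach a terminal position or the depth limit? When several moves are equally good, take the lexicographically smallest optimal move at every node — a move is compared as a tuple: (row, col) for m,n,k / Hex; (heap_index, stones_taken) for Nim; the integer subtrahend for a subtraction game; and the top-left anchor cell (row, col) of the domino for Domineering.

PV length from [...OX/XXO.O]: 4 plies

p1 X@[...OX/XXO.O]: (0,0)[X..OX/XXO.O]-1 (0,1)[.X.OX/XXO.O]-1 (0,2)[..XOX/XXO.O]-1 (1,3)[...OX/XXOXO]+0*
p2 O@[...OX/XXOXO]: (0,0)[O..OX/XXOXO]+0* (0,1)[.O.OX/XXOXO]+0 (0,2)[..OOX/XXOXO]+0
p3 X@[O..OX/XXOXO]: (0,1)[OX.OX/XXOXO]+0* (0,2)[O.XOX/XXOXO]+0
p4 O@[OX.OX/XXOXO]: (0,2)[OXOOX/XXOXO]+0*
p5 X@[OXOOX/XXOXO] terminal +0; root [...OX/XXO.O] d6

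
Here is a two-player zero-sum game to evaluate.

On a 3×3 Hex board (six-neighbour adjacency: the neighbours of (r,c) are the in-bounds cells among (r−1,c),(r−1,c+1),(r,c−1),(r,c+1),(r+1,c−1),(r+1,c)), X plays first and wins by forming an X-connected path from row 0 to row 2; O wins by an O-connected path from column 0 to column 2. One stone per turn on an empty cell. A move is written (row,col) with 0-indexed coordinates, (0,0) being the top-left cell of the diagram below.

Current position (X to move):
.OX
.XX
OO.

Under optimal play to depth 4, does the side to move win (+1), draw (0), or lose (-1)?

ply 1, X at .OX/.XX/OO. | (0,0)=-1→XOX/.XX/OO.; (1,0)=-1→.OX/XXX/OO.; (2,2)=+1→.OX/.XX/OOX*
ply 2: .OX/.XX/OOX is terminal -1 (O); from .OX/.XX/OO. depth 4

value(.OX/.XX/OO., X) = +1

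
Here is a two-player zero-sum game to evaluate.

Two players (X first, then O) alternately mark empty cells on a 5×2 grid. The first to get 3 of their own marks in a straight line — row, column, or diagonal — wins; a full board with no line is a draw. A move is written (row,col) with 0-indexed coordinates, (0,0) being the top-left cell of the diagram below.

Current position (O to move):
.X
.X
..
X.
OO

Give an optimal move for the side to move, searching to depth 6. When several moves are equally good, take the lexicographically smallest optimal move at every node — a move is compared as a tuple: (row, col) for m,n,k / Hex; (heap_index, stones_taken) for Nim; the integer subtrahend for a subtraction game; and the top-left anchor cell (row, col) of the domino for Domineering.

[.X/.X/../X./OO] O move#1: (0,0):-1/OX/.X/../X./OO, (1,0):-1/.X/OX/../X./OO, (2,0):-1/.X/.X/O./X./OO, (2,1):+0/.X/.X/.O/X./OO*, (3,1):-1/.X/.X/../XO/OO
[.X/.X/.O/X./OO] X move#2: (0,0):-1/XX/.X/.O/X./OO, (1,0):-1/.X/XX/.O/X./OO, (2,0):-1/.X/.X/XO/X./OO, (3,1):+0/.X/.X/.O/XX/OO*
[.X/.X/.O/XX/OO] O move#3: (0,0):+0/OX/.X/.O/XX/OO*, (1,0):+0/.X/OX/.O/XX/OO, (2,0):+0/.X/.X/OO/XX/OO
[OX/.X/.O/XX/OO] X move#4: (1,0):+0/OX/XX/.O/XX/OO*, (2,0):+0/OX/.X/XO/XX/OO
[OX/XX/.O/XX/OO] O move#5: (2,0):+0/OX/XX/OO/XX/OO*
[OX/XX/OO/XX/OO] end (terminal +0, X#6); searched .X/.X/../X./OO to 6

O's best at [.X/.X/../X./OO]: (2,1)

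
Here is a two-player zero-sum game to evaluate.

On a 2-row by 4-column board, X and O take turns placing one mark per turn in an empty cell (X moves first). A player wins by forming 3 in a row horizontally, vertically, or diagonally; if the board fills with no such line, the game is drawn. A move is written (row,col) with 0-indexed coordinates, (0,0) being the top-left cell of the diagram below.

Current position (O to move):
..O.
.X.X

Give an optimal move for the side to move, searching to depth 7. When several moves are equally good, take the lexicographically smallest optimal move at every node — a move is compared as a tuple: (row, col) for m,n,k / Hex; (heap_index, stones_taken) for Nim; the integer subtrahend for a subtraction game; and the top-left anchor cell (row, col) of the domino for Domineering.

O's best at [..O./.X.X]: (1,2)

[..O./.X.X] O move#1: (0,0):-1/O.O./.X.X, (0,1):-1/.OO./.X.X, (0,3):-1/..OO/.X.X, (1,0):-1/..O./OX.X, (1,2):+0/..O./.XOX*
[..O./.XOX] X move#2: (0,0):+0/X.O./.XOX*, (0,1):+0/.XO./.XOX, (0,3):+0/..OX/.XOX, (1,0):-1/..O./XXOX
[X.O./.XOX] O move#3: (0,1):+0/XOO./.XOX*, (0,3):+0/X.OO/.XOX, (1,0):+0/X.O./OXOX
[XOO./.XOX] X move#4: (0,3):+0/XOOX/.XOX*, (1,0):-1/XOO./XXOX
[XOOX/.XOX] O move#5: (1,0):+0/XOOX/OXOX*
[XOOX/OXOX] end (terminal +0, X#6); searched ..O./.X.X to 7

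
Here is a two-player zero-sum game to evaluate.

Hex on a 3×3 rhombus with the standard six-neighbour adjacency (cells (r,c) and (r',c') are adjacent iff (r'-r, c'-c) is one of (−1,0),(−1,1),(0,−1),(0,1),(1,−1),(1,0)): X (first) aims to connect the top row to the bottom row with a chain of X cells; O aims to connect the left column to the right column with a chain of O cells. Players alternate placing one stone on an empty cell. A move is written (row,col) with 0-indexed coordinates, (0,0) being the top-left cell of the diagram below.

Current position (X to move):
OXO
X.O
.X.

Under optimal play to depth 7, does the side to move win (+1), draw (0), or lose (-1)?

p1 X@[OXO/X.O/.X.]: (1,1)[OXO/XXO/.X.]+1* (2,0)[OXO/X.O/XX.]+1 (2,2)[OXO/X.O/.XX]+1
p2 O@[OXO/XXO/.X.] terminal -1; root [OXO/X.O/.X.] d7

value(OXO/X.O/.X., X) = +1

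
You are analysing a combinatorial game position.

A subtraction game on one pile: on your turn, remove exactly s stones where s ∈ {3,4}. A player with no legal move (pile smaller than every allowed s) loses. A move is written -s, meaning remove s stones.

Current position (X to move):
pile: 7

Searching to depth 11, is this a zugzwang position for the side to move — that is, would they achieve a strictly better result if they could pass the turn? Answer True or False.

zugzwang(7, X) = True

p1 X@[7]: -3[4]-1* -4[3]-1
p2 O@[4]: -3[1]+1* -4[0]+1
p3 X@[1] terminal -1; root [7] d11
if X skipped the turn, O would face:
~ p1 O@[7]: -3[4]-1* -4[3]-1
~ p2 X@[4]: -3[1]+1* -4[0]+1
~ p3 O@[1] terminal -1; root [7] d11
compare (X): move=-1 vs pass=+1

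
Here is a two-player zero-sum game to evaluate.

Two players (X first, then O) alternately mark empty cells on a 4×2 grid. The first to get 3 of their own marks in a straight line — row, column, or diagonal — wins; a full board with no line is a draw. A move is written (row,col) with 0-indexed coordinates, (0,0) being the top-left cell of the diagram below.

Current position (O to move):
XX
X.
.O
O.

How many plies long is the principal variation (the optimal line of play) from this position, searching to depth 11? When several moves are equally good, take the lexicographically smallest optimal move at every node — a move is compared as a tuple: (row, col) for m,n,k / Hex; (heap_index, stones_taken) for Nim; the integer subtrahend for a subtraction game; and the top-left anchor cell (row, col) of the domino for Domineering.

p1 O@[XX/X./.O/O.]: (1,1)[XX/XO/.O/O.]-1 (2,0)[XX/X./OO/O.]+0* (3,1)[XX/X./.O/OO]-1
p2 X@[XX/X./OO/O.]: (1,1)[XX/XX/OO/O.]+0* (3,1)[XX/X./OO/OX]+0
p3 O@[XX/XX/OO/O.]: (3,1)[XX/XX/OO/OO]+0*
p4 X@[XX/XX/OO/OO] terminal +0; root [XX/X./.O/O.] d11

PV length from [XX/X./.O/O.]: 3 plies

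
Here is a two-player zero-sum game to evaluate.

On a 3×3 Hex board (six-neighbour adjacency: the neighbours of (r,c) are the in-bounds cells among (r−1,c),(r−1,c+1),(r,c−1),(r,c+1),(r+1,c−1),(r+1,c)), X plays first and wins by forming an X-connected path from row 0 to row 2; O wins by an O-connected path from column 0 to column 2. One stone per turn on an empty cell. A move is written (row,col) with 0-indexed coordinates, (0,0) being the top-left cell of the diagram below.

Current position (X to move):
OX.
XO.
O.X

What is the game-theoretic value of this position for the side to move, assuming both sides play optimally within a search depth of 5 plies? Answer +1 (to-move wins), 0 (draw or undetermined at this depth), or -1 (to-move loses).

p1 X@[OX./XO./O.X]: (0,2)[OXX/XO./O.X]-1* (1,2)[OX./XOX/O.X]-1 (2,1)[OX./XO./OXX]-1
p2 O@[OXX/XO./O.X]: (1,2)[OXX/XOO/O.X]+1* (2,1)[OXX/XO./OOX]-1
p3 X@[OXX/XOO/O.X] terminal -1; root [OX./XO./O.X] d5

value(OX./XO./O.X, X) = -1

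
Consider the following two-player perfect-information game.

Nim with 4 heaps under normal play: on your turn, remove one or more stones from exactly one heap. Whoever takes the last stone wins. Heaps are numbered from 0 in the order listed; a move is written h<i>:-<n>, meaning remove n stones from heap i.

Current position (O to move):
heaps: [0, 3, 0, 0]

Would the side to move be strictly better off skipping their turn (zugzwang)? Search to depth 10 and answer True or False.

[(0,3,0,0)] O move#1: h1:-1:-1/(0,2,0,0), h1:-2:-1/(0,1,0,0), h1:-3:+1/(0,0,0,0)*
[(0,0,0,0)] end (terminal -1, X#2); searched (0,3,0,0) to 10
suppose O passes — search the same position with X to move:
pass> [(0,3,0,0)] X move#1: h1:-1:-1/(0,2,0,0), h1:-2:-1/(0,1,0,0), h1:-3:+1/(0,0,0,0)*
pass> [(0,0,0,0)] end (terminal -1, O#2); searched (0,3,0,0) to 10
for O: play +1, pass -1

zugzwang((0,3,0,0), O) = False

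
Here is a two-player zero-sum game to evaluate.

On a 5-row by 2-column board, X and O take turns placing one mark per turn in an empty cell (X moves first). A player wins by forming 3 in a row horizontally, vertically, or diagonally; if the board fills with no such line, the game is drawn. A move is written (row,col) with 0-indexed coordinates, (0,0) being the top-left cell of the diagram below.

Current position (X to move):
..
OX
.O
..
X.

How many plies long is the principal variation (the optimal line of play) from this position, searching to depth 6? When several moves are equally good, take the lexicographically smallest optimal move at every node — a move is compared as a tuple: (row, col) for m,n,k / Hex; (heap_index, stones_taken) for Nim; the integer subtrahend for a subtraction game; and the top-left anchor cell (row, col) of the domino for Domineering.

PV length from [../OX/.O/../X.]: 6 plies

ply 1, X at ../OX/.O/../X. | (0,0)=+0→X./OX/.O/../X.*; (0,1)=-1→.X/OX/.O/../X.; (2,0)=+0→../OX/XO/../X.; (3,0)=+0→../OX/.O/X./X.; (3,1)=-1→../OX/.O/.X/X.; (4,1)=-1→../OX/.O/../XX
ply 2, O at X./OX/.O/../X. | (0,1)=+0→XO/OX/.O/../X.*; (2,0)=+0→X./OX/OO/../X.; (3,0)=+0→X./OX/.O/O./X.; (3,1)=+0→X./OX/.O/.O/X.; (4,1)=+0→X./OX/.O/../XO
ply 3, X at XO/OX/.O/../X. | (2,0)=+0→XO/OX/XO/../X.*; (3,0)=+0→XO/OX/.O/X./X.; (3,1)=+0→XO/OX/.O/.X/X.; (4,1)=+0→XO/OX/.O/../XX
ply 4, O at XO/OX/XO/../X. | (3,0)=+0→XO/OX/XO/O./X.*; (3,1)=-1→XO/OX/XO/.O/X.; (4,1)=-1→XO/OX/XO/../XO
ply 5, X at XO/OX/XO/O./X. | (3,1)=+0→XO/OX/XO/OX/X.*; (4,1)=+0→XO/OX/XO/O./XX
ply 6, O at XO/OX/XO/OX/X. | (4,1)=+0→XO/OX/XO/OX/XO*
ply 7: XO/OX/XO/OX/XO is terminal +0 (X); from ../OX/.O/../X. depth 6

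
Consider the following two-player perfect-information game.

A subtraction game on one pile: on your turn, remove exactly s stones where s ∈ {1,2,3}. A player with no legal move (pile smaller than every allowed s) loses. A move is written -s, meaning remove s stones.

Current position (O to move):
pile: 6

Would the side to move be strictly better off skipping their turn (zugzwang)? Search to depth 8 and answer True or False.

[6] O move#1: -1:-1/5, -2:+1/4*, -3:-1/3
[4] X move#2: -1:-1/3*, -2:-1/2, -3:-1/1
[3] O move#3: -1:-1/2, -2:-1/1, -3:+1/0*
[0] end (terminal -1, X#4); searched 6 to 8
suppose O passes — search the same position with X to move:
pass> [6] X move#1: -1:-1/5, -2:+1/4*, -3:-1/3
pass> [4] O move#2: -1:-1/3*, -2:-1/2, -3:-1/1
pass> [3] X move#3: -1:-1/2, -2:-1/1, -3:+1/0*
pass> [0] end (terminal -1, O#4); searched 6 to 8
for O: play +1, pass -1

zugzwang(6, O) = False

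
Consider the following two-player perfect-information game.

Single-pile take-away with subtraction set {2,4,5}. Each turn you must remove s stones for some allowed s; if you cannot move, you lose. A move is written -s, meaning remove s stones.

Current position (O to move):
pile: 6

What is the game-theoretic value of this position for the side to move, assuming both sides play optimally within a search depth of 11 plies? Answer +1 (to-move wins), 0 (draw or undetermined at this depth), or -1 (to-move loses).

value(6, O) = +1

ply 1, O at 6 | -2=-1→4; -4=-1→2; -5=+1→1*
ply 2: 1 is terminal -1 (X); from 6 depth 11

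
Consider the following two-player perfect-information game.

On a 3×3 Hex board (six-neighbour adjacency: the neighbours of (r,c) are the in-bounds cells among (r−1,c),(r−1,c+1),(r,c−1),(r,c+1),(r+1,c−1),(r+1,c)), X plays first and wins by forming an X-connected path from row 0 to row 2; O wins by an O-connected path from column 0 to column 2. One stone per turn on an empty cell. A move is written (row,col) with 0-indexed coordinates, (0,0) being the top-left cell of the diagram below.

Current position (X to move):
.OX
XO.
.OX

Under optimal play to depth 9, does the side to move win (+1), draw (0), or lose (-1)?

[.OX/XO./.OX] X move#1: (0,0):+1/XOX/XO./.OX*, (1,2):+1/.OX/XOX/.OX, (2,0):+1/.OX/XO./XOX
[XOX/XO./.OX] O move#2: (1,2):-1/XOX/XOO/.OX*, (2,0):-1/XOX/XO./OOX
[XOX/XOO/.OX] X move#3: (2,0):+1/XOX/XOO/XOX*
[XOX/XOO/XOX] end (terminal -1, O#4); searched .OX/XO./.OX to 9

value(.OX/XO./.OX, X) = +1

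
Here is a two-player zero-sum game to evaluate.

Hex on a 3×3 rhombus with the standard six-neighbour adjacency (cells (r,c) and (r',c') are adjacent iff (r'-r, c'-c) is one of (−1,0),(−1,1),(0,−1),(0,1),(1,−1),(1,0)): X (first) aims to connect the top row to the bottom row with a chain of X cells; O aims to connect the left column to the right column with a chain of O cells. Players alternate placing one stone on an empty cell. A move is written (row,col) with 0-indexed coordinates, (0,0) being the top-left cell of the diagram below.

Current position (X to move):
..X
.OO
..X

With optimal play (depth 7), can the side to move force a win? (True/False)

p1 X@[..X/.OO/..X]: (0,0)[X.X/.OO/..X]-1* (0,1)[.XX/.OO/..X]-1 (1,0)[..X/XOO/..X]-1 (2,0)[..X/.OO/X.X]-1 (2,1)[..X/.OO/.XX]-1
p2 O@[X.X/.OO/..X]: (0,1)[XOX/.OO/..X]+1* (1,0)[X.X/OOO/..X]+1 (2,0)[X.X/.OO/O.X]+1 (2,1)[X.X/.OO/.OX]+1
p3 X@[XOX/.OO/..X]: (1,0)[XOX/XOO/..X]-1* (2,0)[XOX/.OO/X.X]-1 (2,1)[XOX/.OO/.XX]-1
p4 O@[XOX/XOO/..X]: (2,0)[XOX/XOO/O.X]+1* (2,1)[XOX/XOO/.OX]-1
p5 X@[XOX/XOO/O.X] terminal -1; root [..X/.OO/..X] d7

X winning at [..X/.OO/..X]: False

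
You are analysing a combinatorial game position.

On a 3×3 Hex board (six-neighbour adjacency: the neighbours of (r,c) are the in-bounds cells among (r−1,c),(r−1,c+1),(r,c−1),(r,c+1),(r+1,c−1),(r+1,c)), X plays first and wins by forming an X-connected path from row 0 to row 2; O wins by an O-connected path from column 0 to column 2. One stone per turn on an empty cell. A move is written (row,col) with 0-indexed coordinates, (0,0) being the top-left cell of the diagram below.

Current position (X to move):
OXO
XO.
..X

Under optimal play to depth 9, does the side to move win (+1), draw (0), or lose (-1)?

value(OXO/XO./..X, X) = +1

[OXO/XO./..X] X move#1: (1,2):-1/OXO/XOX/..X, (2,0):+1/OXO/XO./X.X*, (2,1):-1/OXO/XO./.XX
[OXO/XO./X.X] end (terminal -1, O#2); searched OXO/XO./..X to 9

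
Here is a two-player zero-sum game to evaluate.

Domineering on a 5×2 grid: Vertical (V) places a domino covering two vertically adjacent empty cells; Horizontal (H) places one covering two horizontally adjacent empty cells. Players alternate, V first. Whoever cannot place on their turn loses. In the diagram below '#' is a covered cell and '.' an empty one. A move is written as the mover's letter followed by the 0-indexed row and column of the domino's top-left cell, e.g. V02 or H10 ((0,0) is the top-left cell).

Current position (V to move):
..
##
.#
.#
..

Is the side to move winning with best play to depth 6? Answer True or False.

[../##/.#/.#/..] V move#1: V20:-1/../##/##/##/..*, V30:-1/../##/.#/##/#.
[../##/##/##/..] H move#2: H00:+1/##/##/##/##/..*, H40:+1/../##/##/##/##
[##/##/##/##/..] end (terminal -1, V#3); searched ../##/.#/.#/.. to 6

V winning at [../##/.#/.#/..]: False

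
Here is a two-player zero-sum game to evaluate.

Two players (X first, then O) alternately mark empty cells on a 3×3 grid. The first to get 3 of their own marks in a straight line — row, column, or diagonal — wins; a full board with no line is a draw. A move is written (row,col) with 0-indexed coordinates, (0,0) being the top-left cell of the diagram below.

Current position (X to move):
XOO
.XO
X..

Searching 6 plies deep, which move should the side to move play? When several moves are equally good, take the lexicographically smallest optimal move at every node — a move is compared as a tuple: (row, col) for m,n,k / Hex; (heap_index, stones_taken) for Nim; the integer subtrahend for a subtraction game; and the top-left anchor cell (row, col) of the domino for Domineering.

[XOO/.XO/X..] X move#1: (1,0):+1/XOO/XXO/X..*, (2,1):-1/XOO/.XO/XX., (2,2):+1/XOO/.XO/X.X
[XOO/XXO/X..] end (terminal -1, O#2); searched XOO/.XO/X.. to 6

X's best at [XOO/.XO/X..]: (1,0)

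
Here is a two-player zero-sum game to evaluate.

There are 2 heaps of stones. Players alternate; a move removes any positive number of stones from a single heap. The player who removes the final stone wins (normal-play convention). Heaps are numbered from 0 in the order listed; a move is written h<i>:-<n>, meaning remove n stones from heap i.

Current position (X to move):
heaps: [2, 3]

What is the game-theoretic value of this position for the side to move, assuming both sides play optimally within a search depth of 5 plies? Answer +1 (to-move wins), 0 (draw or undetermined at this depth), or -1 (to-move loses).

value((2,3), X) = +1

ply 1, X at (2,3) | h0:-1=-1→(1,3); h0:-2=-1→(0,3); h1:-1=+1→(2,2)*; h1:-2=-1→(2,1); h1:-3=-1→(2,0)
ply 2, O at (2,2) | h0:-1=-1→(1,2)*; h0:-2=-1→(0,2); h1:-1=-1→(2,1); h1:-2=-1→(2,0)
ply 3, X at (1,2) | h0:-1=-1→(0,2); h1:-1=+1→(1,1)*; h1:-2=-1→(1,0)
ply 4, O at (1,1) | h0:-1=-1→(0,1)*; h1:-1=-1→(1,0)
ply 5, X at (0,1) | h1:-1=+1→(0,0)*
ply 6: (0,0) is terminal -1 (O); from (2,3) depth 5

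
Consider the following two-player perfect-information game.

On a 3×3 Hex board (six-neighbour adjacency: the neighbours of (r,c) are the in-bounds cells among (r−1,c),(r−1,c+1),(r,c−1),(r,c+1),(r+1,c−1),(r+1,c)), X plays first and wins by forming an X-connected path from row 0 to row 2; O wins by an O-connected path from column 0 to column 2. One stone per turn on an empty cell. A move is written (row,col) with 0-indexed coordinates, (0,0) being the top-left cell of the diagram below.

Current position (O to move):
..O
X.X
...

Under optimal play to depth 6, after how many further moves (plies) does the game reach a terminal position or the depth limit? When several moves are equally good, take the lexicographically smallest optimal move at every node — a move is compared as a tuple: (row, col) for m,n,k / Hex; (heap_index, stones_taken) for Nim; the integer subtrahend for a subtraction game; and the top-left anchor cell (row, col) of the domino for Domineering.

PV length from [..O/X.X/...]: 4 plies

p1 O@[..O/X.X/...]: (0,0)[O.O/X.X/...]-1* (0,1)[.OO/X.X/...]-1 (1,1)[..O/XOX/...]-1 (2,0)[..O/X.X/O..]-1 (2,1)[..O/X.X/.O.]-1 (2,2)[..O/X.X/..O]-1
p2 X@[O.O/X.X/...]: (0,1)[OXO/X.X/...]+1* (1,1)[O.O/XXX/...]-1 (2,0)[O.O/X.X/X..]-1 (2,1)[O.O/X.X/.X.]-1 (2,2)[O.O/X.X/..X]-1
p3 O@[OXO/X.X/...]: (1,1)[OXO/XOX/...]-1* (2,0)[OXO/X.X/O..]-1 (2,1)[OXO/X.X/.O.]-1 (2,2)[OXO/X.X/..O]-1
p4 X@[OXO/XOX/...]: (2,0)[OXO/XOX/X..]+1* (2,1)[OXO/XOX/.X.]-1 (2,2)[OXO/XOX/..X]-1
p5 O@[OXO/XOX/X..] terminal -1; root [..O/X.X/...] d6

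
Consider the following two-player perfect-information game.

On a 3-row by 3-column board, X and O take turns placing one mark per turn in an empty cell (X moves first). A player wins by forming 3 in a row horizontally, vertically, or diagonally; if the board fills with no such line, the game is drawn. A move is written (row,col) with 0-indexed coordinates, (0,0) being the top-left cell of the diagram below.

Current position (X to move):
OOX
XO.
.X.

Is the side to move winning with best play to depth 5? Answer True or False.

p1 X@[OOX/XO./.X.]: (1,2)[OOX/XOX/.X.]-1 (2,0)[OOX/XO./XX.]-1 (2,2)[OOX/XO./.XX]+1*
p2 O@[OOX/XO./.XX]: (1,2)[OOX/XOO/.XX]-1* (2,0)[OOX/XO./OXX]-1
p3 X@[OOX/XOO/.XX]: (2,0)[OOX/XOO/XXX]+1*
p4 O@[OOX/XOO/XXX] terminal -1; root [OOX/XO./.X.] d5

X winning at [OOX/XO./.X.]: True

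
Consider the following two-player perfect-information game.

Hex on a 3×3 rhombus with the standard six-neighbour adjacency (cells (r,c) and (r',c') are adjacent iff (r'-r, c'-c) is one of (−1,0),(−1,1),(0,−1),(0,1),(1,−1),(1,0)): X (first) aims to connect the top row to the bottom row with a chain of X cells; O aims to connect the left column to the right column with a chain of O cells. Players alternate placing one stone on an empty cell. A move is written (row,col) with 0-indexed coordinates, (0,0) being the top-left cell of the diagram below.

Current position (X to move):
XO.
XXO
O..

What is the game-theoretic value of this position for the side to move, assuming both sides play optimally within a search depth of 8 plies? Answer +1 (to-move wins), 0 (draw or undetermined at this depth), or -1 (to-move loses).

value(XO./XXO/O.., X) = +1

p1 X@[XO./XXO/O..]: (0,2)[XOX/XXO/O..]-1 (2,1)[XO./XXO/OX.]+1* (2,2)[XO./XXO/O.X]-1
p2 O@[XO./XXO/OX.] terminal -1; root [XO./XXO/O..] d8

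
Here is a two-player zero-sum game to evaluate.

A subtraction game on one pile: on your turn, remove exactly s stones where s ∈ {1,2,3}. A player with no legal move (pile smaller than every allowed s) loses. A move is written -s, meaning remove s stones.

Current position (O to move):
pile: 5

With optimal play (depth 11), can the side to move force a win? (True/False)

[5] O move#1: -1:+1/4*, -2:-1/3, -3:-1/2
[4] X move#2: -1:-1/3*, -2:-1/2, -3:-1/1
[3] O move#3: -1:-1/2, -2:-1/1, -3:+1/0*
[0] end (terminal -1, X#4); searched 5 to 11

O winning at [5]: True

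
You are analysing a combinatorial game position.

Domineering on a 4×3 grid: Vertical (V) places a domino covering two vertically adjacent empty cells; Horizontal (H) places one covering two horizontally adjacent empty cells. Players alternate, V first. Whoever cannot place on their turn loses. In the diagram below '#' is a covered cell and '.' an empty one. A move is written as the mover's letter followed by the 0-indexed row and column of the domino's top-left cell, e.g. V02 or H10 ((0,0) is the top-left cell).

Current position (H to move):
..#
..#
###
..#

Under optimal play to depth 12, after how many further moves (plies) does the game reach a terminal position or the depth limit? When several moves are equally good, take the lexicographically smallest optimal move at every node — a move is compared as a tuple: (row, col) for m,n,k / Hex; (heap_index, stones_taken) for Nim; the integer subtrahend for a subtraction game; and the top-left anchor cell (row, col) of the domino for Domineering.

PV length from [..#/..#/###/..#]: 1 ply

[..#/..#/###/..#] H move#1: H00:+1/###/..#/###/..#*, H10:+1/..#/###/###/..#, H30:-1/..#/..#/###/###
[###/..#/###/..#] end (terminal -1, V#2); searched ..#/..#/###/..# to 12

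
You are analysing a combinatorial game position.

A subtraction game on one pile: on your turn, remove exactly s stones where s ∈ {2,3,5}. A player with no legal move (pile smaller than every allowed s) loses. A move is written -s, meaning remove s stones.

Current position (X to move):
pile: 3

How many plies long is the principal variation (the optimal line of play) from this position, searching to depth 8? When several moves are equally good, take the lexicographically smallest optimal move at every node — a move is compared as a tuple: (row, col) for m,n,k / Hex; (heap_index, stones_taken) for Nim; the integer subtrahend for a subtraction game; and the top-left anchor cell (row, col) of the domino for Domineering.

PV length from [3]: 1 ply

ply 1, X at 3 | -2=+1→1*; -3=+1→0
ply 2: 1 is terminal -1 (O); from 3 depth 8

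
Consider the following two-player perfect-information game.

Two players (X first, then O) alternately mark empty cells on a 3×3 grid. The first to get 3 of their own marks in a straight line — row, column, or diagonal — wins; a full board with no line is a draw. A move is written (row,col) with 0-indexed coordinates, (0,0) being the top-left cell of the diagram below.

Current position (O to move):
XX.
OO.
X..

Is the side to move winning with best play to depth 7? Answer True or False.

O winning at [XX./OO./X..]: True

p1 O@[XX./OO./X..]: (0,2)[XXO/OO./X..]+0 (1,2)[XX./OOO/X..]+1* (2,1)[XX./OO./XO.]-1 (2,2)[XX./OO./X.O]-1
p2 X@[XX./OOO/X..] terminal -1; root [XX./OO./X..] d7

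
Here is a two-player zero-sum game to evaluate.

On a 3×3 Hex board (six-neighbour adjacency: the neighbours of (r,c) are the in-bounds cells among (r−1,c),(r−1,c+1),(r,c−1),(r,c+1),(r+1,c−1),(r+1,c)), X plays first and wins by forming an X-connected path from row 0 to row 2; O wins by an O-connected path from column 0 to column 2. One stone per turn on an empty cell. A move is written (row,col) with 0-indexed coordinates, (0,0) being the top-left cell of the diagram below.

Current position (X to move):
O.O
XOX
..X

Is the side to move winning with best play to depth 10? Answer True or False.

X winning at [O.O/XOX/..X]: False

p1 X@[O.O/XOX/..X]: (0,1)[OXO/XOX/..X]-1* (2,0)[O.O/XOX/X.X]-1 (2,1)[O.O/XOX/.XX]-1
p2 O@[OXO/XOX/..X]: (2,0)[OXO/XOX/O.X]+1* (2,1)[OXO/XOX/.OX]-1
p3 X@[OXO/XOX/O.X] terminal -1; root [O.O/XOX/..X] d10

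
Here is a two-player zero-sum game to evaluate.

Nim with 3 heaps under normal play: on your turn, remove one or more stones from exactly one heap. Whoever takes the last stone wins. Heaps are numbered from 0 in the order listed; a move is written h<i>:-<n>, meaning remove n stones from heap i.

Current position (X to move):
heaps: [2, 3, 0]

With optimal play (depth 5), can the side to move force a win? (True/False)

X winning at [(2,3,0)]: True

p1 X@[(2,3,0)]: h0:-1[(1,3,0)]-1 h0:-2[(0,3,0)]-1 h1:-1[(2,2,0)]+1* h1:-2[(2,1,0)]-1 h1:-3[(2,0,0)]-1
p2 O@[(2,2,0)]: h0:-1[(1,2,0)]-1* h0:-2[(0,2,0)]-1 h1:-1[(2,1,0)]-1 h1:-2[(2,0,0)]-1
p3 X@[(1,2,0)]: h0:-1[(0,2,0)]-1 h1:-1[(1,1,0)]+1* h1:-2[(1,0,0)]-1
p4 O@[(1,1,0)]: h0:-1[(0,1,0)]-1* h1:-1[(1,0,0)]-1
p5 X@[(0,1,0)]: h1:-1[(0,0,0)]+1*
p6 O@[(0,0,0)] terminal -1; root [(2,3,0)] d5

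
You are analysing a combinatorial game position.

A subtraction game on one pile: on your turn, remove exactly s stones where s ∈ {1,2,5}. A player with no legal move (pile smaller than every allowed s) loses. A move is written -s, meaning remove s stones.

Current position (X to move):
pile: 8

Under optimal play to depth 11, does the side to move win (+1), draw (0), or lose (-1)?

ply 1, X at 8 | -1=-1→7; -2=+1→6*; -5=+1→3
ply 2, O at 6 | -1=-1→5*; -2=-1→4; -5=-1→1
ply 3, X at 5 | -1=-1→4; -2=+1→3*; -5=+1→0
ply 4, O at 3 | -1=-1→2*; -2=-1→1
ply 5, X at 2 | -1=-1→1; -2=+1→0*
ply 6: 0 is terminal -1 (O); from 8 depth 11

value(8, X) = +1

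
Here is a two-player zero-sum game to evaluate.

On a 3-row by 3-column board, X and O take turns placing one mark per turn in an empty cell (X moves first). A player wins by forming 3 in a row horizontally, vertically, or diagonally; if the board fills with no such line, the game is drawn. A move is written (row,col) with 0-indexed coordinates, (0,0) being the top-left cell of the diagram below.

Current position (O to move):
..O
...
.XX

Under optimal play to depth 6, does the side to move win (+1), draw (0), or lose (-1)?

p1 O@[..O/.../.XX]: (0,0)[O.O/.../.XX]-1* (0,1)[.OO/.../.XX]-1 (1,0)[..O/O../.XX]-1 (1,1)[..O/.O./.XX]-1 (1,2)[..O/..O/.XX]-1 (2,0)[..O/.../OXX]-1
p2 X@[O.O/.../.XX]: (0,1)[OXO/.../.XX]+1* (1,0)[O.O/X../.XX]-1 (1,1)[O.O/.X./.XX]-1 (1,2)[O.O/..X/.XX]-1 (2,0)[O.O/.../XXX]+1
p3 O@[OXO/.../.XX]: (1,0)[OXO/O../.XX]-1* (1,1)[OXO/.O./.XX]-1 (1,2)[OXO/..O/.XX]-1 (2,0)[OXO/.../OXX]-1
p4 X@[OXO/O../.XX]: (1,1)[OXO/OX./.XX]+1* (1,2)[OXO/O.X/.XX]-1 (2,0)[OXO/O../XXX]+1
p5 O@[OXO/OX./.XX] terminal -1; root [..O/.../.XX] d6

value(..O/.../.XX, O) = -1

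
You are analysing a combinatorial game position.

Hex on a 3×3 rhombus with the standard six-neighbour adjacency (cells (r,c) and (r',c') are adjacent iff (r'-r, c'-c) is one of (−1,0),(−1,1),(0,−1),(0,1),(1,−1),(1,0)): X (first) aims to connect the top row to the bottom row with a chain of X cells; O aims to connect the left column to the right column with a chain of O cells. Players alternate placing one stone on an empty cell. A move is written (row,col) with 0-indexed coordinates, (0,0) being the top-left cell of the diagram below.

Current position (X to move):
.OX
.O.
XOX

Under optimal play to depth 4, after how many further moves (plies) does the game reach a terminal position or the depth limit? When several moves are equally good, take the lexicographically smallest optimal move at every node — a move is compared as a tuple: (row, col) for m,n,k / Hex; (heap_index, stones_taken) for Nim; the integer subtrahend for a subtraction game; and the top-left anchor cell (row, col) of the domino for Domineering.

PV length from [.OX/.O./XOX]: 3 plies

[.OX/.O./XOX] X move#1: (0,0):+1/XOX/.O./XOX*, (1,0):+1/.OX/XO./XOX, (1,2):+1/.OX/.OX/XOX
[XOX/.O./XOX] O move#2: (1,0):-1/XOX/OO./XOX*, (1,2):-1/XOX/.OO/XOX
[XOX/OO./XOX] X move#3: (1,2):+1/XOX/OOX/XOX*
[XOX/OOX/XOX] end (terminal -1, O#4); searched .OX/.O./XOX to 4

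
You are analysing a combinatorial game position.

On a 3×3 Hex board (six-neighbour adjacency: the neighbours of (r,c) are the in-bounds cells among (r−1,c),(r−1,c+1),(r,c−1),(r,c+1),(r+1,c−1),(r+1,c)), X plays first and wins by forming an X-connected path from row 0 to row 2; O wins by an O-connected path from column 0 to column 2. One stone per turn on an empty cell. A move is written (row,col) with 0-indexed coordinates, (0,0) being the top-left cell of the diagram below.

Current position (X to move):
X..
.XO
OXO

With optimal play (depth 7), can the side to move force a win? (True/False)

p1 X@[X../.XO/OXO]: (0,1)[XX./.XO/OXO]+1* (0,2)[X.X/.XO/OXO]+1 (1,0)[X../XXO/OXO]+1
p2 O@[XX./.XO/OXO] terminal -1; root [X../.XO/OXO] d7

X winning at [X../.XO/OXO]: True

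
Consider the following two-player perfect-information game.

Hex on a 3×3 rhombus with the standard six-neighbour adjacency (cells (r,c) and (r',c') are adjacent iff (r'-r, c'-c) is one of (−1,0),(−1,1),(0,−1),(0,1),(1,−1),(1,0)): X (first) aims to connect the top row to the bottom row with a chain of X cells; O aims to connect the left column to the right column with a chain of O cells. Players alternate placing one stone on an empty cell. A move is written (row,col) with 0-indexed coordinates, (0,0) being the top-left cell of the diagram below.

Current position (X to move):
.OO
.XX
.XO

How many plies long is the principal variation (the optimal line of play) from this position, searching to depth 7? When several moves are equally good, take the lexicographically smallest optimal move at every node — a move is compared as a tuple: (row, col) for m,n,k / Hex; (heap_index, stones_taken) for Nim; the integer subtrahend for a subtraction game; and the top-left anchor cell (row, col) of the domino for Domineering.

ply 1, X at .OO/.XX/.XO | (0,0)=-1→XOO/.XX/.XO*; (1,0)=-1→.OO/XXX/.XO; (2,0)=-1→.OO/.XX/XXO
ply 2, O at XOO/.XX/.XO | (1,0)=+1→XOO/OXX/.XO*; (2,0)=-1→XOO/.XX/OXO
ply 3: XOO/OXX/.XO is terminal -1 (X); from .OO/.XX/.XO depth 7

PV length from [.OO/.XX/.XO]: 2 plies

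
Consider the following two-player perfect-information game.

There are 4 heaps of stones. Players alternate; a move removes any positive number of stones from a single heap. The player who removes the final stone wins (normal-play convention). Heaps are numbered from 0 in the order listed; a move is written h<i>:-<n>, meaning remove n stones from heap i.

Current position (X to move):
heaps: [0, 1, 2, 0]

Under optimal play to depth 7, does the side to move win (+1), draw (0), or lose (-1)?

ply 1, X at (0,1,2,0) | h1:-1=-1→(0,0,2,0); h2:-1=+1→(0,1,1,0)*; h2:-2=-1→(0,1,0,0)
ply 2, O at (0,1,1,0) | h1:-1=-1→(0,0,1,0)*; h2:-1=-1→(0,1,0,0)
ply 3, X at (0,0,1,0) | h2:-1=+1→(0,0,0,0)*
ply 4: (0,0,0,0) is terminal -1 (O); from (0,1,2,0) depth 7

value((0,1,2,0), X) = +1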